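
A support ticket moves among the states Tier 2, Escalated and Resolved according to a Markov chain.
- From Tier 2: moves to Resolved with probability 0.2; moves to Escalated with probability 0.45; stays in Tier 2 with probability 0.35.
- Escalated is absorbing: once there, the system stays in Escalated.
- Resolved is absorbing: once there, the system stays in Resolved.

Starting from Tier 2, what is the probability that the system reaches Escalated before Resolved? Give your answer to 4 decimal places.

0.6923

Let h(s) be the probability of absorption at Escalated starting from transient state s. Then h(Escalated) = 1 and h(Resolved) = 0. By first-step analysis:
h(Tier 2) = 0.35·h(Tier 2) + 0.45·1 + 0.2·0
Solving: h(Tier 2) = 0.6923.
Starting from Tier 2, the probability is 0.6923.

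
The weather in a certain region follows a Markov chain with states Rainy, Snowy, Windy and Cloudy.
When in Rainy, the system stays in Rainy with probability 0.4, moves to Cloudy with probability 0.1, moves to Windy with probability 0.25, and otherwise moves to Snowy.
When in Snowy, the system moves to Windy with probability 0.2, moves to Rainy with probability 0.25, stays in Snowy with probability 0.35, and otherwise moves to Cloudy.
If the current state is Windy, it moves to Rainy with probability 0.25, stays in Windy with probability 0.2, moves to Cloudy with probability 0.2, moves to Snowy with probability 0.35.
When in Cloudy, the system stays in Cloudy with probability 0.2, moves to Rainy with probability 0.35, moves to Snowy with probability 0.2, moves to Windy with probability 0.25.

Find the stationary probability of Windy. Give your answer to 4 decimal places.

0.2241

Let the stationary distribution be π with π = πP and π_1 + π_2 + π_3 + π_4 = 1.
π_1 = 0.4·π_1 + 0.25·π_2 + 0.25·π_3 + 0.35·π_4
π_2 = 0.25·π_1 + 0.35·π_2 + 0.35·π_3 + 0.2·π_4
π_3 = 0.25·π_1 + 0.2·π_2 + 0.2·π_3 + 0.25·π_4
Solving with the normalization constraint gives π = (0.3140, 0.2933, 0.2241, 0.1686).
So the stationary probability of Windy is 0.2241.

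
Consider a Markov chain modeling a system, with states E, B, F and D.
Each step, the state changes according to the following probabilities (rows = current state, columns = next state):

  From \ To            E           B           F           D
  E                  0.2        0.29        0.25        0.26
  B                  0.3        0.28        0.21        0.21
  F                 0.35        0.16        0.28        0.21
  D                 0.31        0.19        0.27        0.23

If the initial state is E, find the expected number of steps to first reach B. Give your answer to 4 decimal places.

Let t(s) be the expected number of steps to first reach B from state s, with t(B) = 0. Conditioning on the first step:
t(E) = 1 + 0.2·t(E) + 0.25·t(F) + 0.26·t(D)
t(F) = 1 + 0.35·t(E) + 0.28·t(F) + 0.21·t(D)
t(D) = 1 + 0.31·t(E) + 0.27·t(F) + 0.23·t(D)
Solving: t(E) = 4.3125, t(F) = 4.8683, t(D) = 4.7420.
Expected steps from E to B: 4.3125.

4.3125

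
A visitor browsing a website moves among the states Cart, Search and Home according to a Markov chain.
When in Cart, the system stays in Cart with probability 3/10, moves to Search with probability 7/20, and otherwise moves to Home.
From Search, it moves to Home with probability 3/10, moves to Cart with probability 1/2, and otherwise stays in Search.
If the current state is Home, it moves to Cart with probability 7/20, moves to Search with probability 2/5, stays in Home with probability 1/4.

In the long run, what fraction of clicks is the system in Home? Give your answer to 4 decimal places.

Let the stationary distribution be π with π = πP and π_1 + π_2 + π_3 = 1.
π_1 = 0.3·π_1 + 0.5·π_2 + 0.35·π_3
π_2 = 0.35·π_1 + 0.2·π_2 + 0.4·π_3
Solving with the normalization constraint gives π = (0.3787, 0.3176, 0.3037).
So the stationary probability of Home is 0.3037.

0.3037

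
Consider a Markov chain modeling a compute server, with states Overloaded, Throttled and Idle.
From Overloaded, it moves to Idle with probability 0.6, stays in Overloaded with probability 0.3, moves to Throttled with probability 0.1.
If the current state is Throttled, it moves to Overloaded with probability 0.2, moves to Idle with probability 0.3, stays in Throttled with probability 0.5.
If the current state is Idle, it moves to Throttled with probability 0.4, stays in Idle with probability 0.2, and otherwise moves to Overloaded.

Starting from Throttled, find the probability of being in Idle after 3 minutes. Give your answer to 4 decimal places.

Propagate the distribution vector 3 minutes from Throttled.
After 0 minutes: (0.0000, 1.0000, 0.0000)
After 1 minute: (0.2000, 0.5000, 0.3000)
After 2 minutes: (0.2800, 0.3900, 0.3300)
After 3 minutes: (0.2940, 0.3550, 0.3510)
P(in Idle after 3 minutes) = 0.3510

0.3510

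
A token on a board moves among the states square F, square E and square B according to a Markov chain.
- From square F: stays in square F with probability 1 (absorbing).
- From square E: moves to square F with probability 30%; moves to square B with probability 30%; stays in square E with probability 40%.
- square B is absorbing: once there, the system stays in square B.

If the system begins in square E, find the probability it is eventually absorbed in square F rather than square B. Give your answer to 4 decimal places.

Let h(s) be the probability of absorption at square F starting from transient state s. Then h(square F) = 1 and h(square B) = 0. By first-step analysis:
h(square E) = 0.3·1 + 0.4·h(square E) + 0.3·0
Solving: h(square E) = 0.5000.
Starting from square E, the probability is 0.5000.

0.5000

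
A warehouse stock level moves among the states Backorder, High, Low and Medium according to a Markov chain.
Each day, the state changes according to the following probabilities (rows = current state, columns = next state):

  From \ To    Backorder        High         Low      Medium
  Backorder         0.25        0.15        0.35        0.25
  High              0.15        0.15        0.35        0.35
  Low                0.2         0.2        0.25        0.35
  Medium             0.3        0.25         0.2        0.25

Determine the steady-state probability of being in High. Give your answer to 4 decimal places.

Let the stationary distribution be π with π = πP and π_1 + π_2 + π_3 + π_4 = 1.
π_1 = 0.25·π_1 + 0.15·π_2 + 0.2·π_3 + 0.3·π_4
π_2 = 0.15·π_1 + 0.15·π_2 + 0.2·π_3 + 0.25·π_4
π_3 = 0.35·π_1 + 0.35·π_2 + 0.25·π_3 + 0.2·π_4
Solving with the normalization constraint gives π = (0.2316, 0.1936, 0.2777, 0.2971).
So the stationary probability of High is 0.1936.

0.1936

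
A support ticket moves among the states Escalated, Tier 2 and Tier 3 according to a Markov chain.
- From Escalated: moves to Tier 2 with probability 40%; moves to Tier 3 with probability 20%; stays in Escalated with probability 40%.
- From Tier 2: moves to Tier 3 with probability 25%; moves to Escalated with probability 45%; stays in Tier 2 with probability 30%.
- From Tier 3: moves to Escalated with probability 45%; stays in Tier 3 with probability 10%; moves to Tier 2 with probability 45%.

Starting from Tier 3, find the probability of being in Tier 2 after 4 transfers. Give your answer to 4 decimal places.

0.3724

Propagate the distribution vector 4 transfers from Tier 3.
After 0 transfers: (0.0000, 0.0000, 1.0000)
After 1 transfer: (0.4500, 0.4500, 0.1000)
After 2 transfers: (0.4275, 0.3600, 0.2125)
After 3 transfers: (0.4286, 0.3746, 0.1968)
After 4 transfers: (0.4286, 0.3724, 0.1991)
P(in Tier 2 after 4 transfers) = 0.3724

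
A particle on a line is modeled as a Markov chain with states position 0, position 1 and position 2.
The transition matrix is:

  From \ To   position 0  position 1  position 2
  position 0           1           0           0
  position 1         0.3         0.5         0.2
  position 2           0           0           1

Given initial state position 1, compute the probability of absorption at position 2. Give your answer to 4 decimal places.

0.4000

Let h(s) be the probability of absorption at position 2 starting from transient state s. Then h(position 2) = 1 and h(position 0) = 0. By first-step analysis:
h(position 1) = 0.3·0 + 0.5·h(position 1) + 0.2·1
Solving: h(position 1) = 0.4000.
Starting from position 1, the probability is 0.4000.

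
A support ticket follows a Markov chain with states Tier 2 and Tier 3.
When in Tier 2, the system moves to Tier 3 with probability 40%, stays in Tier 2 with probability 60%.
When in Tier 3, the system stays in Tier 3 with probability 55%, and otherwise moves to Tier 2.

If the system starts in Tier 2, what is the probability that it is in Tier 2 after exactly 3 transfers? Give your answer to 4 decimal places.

0.5310

Propagate the distribution vector 3 transfers from Tier 2.
After 0 transfers: (1.0000, 0.0000)
After 1 transfer: (0.6000, 0.4000)
After 2 transfers: (0.5400, 0.4600)
After 3 transfers: (0.5310, 0.4690)
P(in Tier 2 after 3 transfers) = 0.5310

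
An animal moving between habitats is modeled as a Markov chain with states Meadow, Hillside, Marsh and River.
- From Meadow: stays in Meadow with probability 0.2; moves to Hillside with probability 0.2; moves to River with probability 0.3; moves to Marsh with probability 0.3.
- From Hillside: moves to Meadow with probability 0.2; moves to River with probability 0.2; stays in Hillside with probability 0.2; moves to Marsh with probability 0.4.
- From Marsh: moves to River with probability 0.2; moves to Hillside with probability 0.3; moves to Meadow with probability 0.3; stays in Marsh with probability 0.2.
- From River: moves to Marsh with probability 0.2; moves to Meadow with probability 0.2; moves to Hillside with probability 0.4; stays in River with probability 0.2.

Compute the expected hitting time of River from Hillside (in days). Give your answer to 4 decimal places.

4.4815

Let t(s) be the expected number of days to first reach River from state s, with t(River) = 0. Conditioning on the first day:
t(Meadow) = 1 + 0.2·t(Meadow) + 0.2·t(Hillside) + 0.3·t(Marsh)
t(Hillside) = 1 + 0.2·t(Meadow) + 0.2·t(Hillside) + 0.4·t(Marsh)
t(Marsh) = 1 + 0.3·t(Meadow) + 0.3·t(Hillside) + 0.2·t(Marsh)
Solving: t(Meadow) = 4.0370, t(Hillside) = 4.4815, t(Marsh) = 4.4444.
Expected days from Hillside to River: 4.4815.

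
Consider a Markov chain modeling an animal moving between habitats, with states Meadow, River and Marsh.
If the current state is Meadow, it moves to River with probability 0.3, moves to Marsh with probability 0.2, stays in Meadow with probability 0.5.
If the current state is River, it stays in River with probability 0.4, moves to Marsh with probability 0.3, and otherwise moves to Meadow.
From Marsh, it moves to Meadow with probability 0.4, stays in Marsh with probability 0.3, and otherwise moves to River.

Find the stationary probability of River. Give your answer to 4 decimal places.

Let the stationary distribution be π with π = πP and π_1 + π_2 + π_3 = 1.
π_1 = 0.5·π_1 + 0.3·π_2 + 0.4·π_3
π_2 = 0.3·π_1 + 0.4·π_2 + 0.3·π_3
Solving with the normalization constraint gives π = (0.4074, 0.3333, 0.2593).
So the stationary probability of River is 0.3333.

0.3333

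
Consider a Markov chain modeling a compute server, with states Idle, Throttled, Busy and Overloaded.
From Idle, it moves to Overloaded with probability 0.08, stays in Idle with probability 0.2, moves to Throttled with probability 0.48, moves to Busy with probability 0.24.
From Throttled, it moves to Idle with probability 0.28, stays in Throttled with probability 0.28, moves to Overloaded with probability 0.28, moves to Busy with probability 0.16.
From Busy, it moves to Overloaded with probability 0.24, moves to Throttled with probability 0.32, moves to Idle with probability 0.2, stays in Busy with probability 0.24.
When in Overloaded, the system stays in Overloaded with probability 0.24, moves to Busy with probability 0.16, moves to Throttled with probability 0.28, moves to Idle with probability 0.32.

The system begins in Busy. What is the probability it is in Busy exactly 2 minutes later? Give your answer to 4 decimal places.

0.1952

Propagate the distribution vector 2 minutes from Busy.
After 0 minutes: (0.0000, 0.0000, 1.0000, 0.0000)
After 1 minute: (0.2000, 0.3200, 0.2400, 0.2400)
After 2 minutes: (0.2544, 0.3296, 0.1952, 0.2208)
P(in Busy after 2 minutes) = 0.1952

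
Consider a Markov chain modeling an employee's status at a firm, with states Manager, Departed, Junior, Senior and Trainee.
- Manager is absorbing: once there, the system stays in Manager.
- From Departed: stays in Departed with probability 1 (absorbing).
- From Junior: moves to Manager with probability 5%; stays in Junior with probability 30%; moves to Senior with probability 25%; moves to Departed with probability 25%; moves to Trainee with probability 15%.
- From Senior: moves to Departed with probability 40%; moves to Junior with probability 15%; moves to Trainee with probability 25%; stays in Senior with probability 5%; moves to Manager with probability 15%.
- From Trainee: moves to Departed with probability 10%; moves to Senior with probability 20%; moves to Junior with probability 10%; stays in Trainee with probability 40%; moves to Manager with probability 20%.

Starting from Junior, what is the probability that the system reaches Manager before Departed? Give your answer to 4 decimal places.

Let h(s) be the probability of absorption at Manager starting from transient state s. Then h(Manager) = 1 and h(Departed) = 0. By first-step analysis:
h(Junior) = 0.05·1 + 0.25·0 + 0.3·h(Junior) + 0.25·h(Senior) + 0.15·h(Trainee)
h(Senior) = 0.15·1 + 0.4·0 + 0.15·h(Junior) + 0.05·h(Senior) + 0.25·h(Trainee)
h(Trainee) = 0.2·1 + 0.1·0 + 0.1·h(Junior) + 0.2·h(Senior) + 0.4·h(Trainee)
Solving: h(Junior) = 0.2970, h(Senior) = 0.3349, h(Trainee) = 0.4945.
Starting from Junior, the probability is 0.2970.

0.2970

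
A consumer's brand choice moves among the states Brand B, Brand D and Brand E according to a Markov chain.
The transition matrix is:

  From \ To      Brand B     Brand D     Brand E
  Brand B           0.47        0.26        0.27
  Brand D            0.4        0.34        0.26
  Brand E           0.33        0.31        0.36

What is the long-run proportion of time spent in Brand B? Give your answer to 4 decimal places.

Let the stationary distribution be π with π = πP and π_1 + π_2 + π_3 = 1.
π_1 = 0.47·π_1 + 0.4·π_2 + 0.33·π_3
π_2 = 0.26·π_1 + 0.34·π_2 + 0.31·π_3
Solving with the normalization constraint gives π = (0.4080, 0.2986, 0.2934).
So the stationary probability of Brand B is 0.4080.

0.4080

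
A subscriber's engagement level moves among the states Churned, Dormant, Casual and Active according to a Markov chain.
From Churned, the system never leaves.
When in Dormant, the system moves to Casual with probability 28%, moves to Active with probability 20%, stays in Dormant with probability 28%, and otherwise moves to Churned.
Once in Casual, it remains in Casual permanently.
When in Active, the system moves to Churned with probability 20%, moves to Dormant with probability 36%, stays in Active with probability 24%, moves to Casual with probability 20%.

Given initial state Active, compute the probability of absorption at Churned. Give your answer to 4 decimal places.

Let h(s) be the probability of absorption at Churned starting from transient state s. Then h(Churned) = 1 and h(Casual) = 0. By first-step analysis:
h(Dormant) = 0.24·1 + 0.28·h(Dormant) + 0.28·0 + 0.2·h(Active)
h(Active) = 0.2·1 + 0.36·h(Dormant) + 0.2·0 + 0.24·h(Active)
Solving: h(Dormant) = 0.4680, h(Active) = 0.4848.
Starting from Active, the probability is 0.4848.

0.4848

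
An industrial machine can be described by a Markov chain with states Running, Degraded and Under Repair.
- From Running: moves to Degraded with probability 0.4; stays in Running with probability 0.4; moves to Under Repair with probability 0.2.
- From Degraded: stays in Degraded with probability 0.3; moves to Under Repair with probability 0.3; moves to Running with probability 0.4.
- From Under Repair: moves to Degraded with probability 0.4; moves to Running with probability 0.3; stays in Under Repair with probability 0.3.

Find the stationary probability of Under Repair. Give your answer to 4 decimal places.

0.2626

Let the stationary distribution be π with π = πP and π_1 + π_2 + π_3 = 1.
π_1 = 0.4·π_1 + 0.4·π_2 + 0.3·π_3
π_2 = 0.4·π_1 + 0.3·π_2 + 0.4·π_3
Solving with the normalization constraint gives π = (0.3737, 0.3636, 0.2626).
So the stationary probability of Under Repair is 0.2626.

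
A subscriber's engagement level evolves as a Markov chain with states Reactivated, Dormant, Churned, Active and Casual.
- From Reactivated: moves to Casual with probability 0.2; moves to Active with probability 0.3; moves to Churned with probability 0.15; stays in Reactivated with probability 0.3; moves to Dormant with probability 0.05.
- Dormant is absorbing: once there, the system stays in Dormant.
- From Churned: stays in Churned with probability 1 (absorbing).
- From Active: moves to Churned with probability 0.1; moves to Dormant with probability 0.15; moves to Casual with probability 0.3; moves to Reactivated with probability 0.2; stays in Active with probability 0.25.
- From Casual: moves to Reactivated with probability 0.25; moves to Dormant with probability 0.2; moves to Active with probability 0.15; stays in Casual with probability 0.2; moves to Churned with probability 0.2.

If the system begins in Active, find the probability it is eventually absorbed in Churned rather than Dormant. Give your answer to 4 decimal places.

0.4964

Let h(s) be the probability of absorption at Churned starting from transient state s. Then h(Churned) = 1 and h(Dormant) = 0. By first-step analysis:
h(Reactivated) = 0.3·h(Reactivated) + 0.05·0 + 0.15·1 + 0.3·h(Active) + 0.2·h(Casual)
h(Active) = 0.2·h(Reactivated) + 0.15·0 + 0.1·1 + 0.25·h(Active) + 0.3·h(Casual)
h(Casual) = 0.25·h(Reactivated) + 0.2·0 + 0.2·1 + 0.15·h(Active) + 0.2·h(Casual)
Solving: h(Reactivated) = 0.5765, h(Active) = 0.4964, h(Casual) = 0.5232.
Starting from Active, the probability is 0.4964.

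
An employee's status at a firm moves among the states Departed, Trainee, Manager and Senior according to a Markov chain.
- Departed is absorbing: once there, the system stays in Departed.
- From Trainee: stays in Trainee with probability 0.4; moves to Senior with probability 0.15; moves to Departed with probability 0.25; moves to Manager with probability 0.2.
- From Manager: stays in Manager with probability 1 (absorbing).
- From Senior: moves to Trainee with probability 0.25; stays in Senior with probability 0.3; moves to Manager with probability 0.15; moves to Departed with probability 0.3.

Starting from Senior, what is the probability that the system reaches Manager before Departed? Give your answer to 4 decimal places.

0.3660

Let h(s) be the probability of absorption at Manager starting from transient state s. Then h(Manager) = 1 and h(Departed) = 0. By first-step analysis:
h(Trainee) = 0.25·0 + 0.4·h(Trainee) + 0.2·1 + 0.15·h(Senior)
h(Senior) = 0.3·0 + 0.25·h(Trainee) + 0.15·1 + 0.3·h(Senior)
Solving: h(Trainee) = 0.4248, h(Senior) = 0.3660.
Starting from Senior, the probability is 0.3660.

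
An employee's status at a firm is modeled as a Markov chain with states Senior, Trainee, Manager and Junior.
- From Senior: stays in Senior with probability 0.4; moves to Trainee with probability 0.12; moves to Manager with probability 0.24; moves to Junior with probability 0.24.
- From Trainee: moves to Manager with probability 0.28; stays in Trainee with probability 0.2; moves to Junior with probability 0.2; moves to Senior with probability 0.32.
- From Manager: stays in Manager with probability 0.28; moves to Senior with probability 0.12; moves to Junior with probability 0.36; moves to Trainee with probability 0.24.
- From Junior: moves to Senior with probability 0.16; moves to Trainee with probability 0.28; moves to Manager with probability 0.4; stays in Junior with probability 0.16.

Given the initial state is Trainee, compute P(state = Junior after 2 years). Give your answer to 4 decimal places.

Propagate the distribution vector 2 years from Trainee.
After 0 years: (0.0000, 1.0000, 0.0000, 0.0000)
After 1 year: (0.3200, 0.2000, 0.2800, 0.2000)
After 2 years: (0.2576, 0.2016, 0.2912, 0.2496)
P(in Junior after 2 years) = 0.2496

0.2496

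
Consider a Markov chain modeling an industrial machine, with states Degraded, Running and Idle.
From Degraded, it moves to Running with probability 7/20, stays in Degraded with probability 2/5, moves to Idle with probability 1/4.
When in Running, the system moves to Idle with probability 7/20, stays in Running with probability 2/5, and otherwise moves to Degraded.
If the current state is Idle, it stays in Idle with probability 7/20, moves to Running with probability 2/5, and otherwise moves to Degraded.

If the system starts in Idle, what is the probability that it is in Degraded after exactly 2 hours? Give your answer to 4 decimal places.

Sum over the intermediate state after 1 hour:
P = P(Idle→Degraded)·P(Degraded→Degraded) + P(Idle→Running)·P(Running→Degraded) + P(Idle→Idle)·P(Idle→Degraded)
  = 0.25×0.4 + 0.4×0.25 + 0.35×0.25
  = 0.1000 + 0.1000 + 0.0875 = 0.2875

0.2875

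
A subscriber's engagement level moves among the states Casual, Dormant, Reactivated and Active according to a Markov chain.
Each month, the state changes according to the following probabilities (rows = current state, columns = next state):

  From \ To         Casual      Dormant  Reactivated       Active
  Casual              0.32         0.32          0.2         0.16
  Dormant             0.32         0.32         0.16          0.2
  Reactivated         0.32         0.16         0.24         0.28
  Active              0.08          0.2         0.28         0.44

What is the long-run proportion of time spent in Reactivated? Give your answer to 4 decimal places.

Let the stationary distribution be π with π = πP and π_1 + π_2 + π_3 + π_4 = 1.
π_1 = 0.32·π_1 + 0.32·π_2 + 0.32·π_3 + 0.08·π_4
π_2 = 0.32·π_1 + 0.32·π_2 + 0.16·π_3 + 0.2·π_4
π_3 = 0.2·π_1 + 0.16·π_2 + 0.24·π_3 + 0.28·π_4
Solving with the normalization constraint gives π = (0.2545, 0.2519, 0.2206, 0.2730).
So the stationary probability of Reactivated is 0.2206.

0.2206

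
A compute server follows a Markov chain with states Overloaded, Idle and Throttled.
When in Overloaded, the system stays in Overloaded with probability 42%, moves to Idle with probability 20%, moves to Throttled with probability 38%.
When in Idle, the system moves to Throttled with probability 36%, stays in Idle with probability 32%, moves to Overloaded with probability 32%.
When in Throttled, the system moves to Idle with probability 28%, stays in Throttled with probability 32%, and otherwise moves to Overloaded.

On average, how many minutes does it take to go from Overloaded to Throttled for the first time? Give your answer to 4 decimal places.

2.6634

Let t(s) be the expected number of minutes to first reach Throttled from state s, with t(Throttled) = 0. Conditioning on the first minute:
t(Overloaded) = 1 + 0.42·t(Overloaded) + 0.2·t(Idle)
t(Idle) = 1 + 0.32·t(Overloaded) + 0.32·t(Idle)
Solving: t(Overloaded) = 2.6634, t(Idle) = 2.7240.
Expected minutes from Overloaded to Throttled: 2.6634.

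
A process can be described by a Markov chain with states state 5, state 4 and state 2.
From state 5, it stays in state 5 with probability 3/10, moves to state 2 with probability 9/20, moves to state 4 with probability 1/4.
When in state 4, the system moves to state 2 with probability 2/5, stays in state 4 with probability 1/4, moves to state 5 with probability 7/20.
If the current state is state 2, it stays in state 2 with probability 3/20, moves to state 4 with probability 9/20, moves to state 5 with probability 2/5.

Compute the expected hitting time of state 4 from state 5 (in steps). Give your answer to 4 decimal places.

3.1325

Let t(s) be the expected number of steps to first reach state 4 from state s, with t(state 4) = 0. Conditioning on the first step:
t(state 5) = 1 + 0.3·t(state 5) + 0.45·t(state 2)
t(state 2) = 1 + 0.4·t(state 5) + 0.15·t(state 2)
Solving: t(state 5) = 3.1325, t(state 2) = 2.6506.
Expected steps from state 5 to state 4: 3.1325.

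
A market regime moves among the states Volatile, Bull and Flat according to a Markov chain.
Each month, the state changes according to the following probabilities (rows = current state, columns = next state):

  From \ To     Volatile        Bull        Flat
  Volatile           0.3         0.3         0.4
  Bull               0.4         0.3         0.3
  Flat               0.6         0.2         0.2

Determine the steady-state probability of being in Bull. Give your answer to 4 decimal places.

0.2689

Let the stationary distribution be π with π = πP and π_1 + π_2 + π_3 = 1.
π_1 = 0.3·π_1 + 0.4·π_2 + 0.6·π_3
π_2 = 0.3·π_1 + 0.3·π_2 + 0.2·π_3
Solving with the normalization constraint gives π = (0.4202, 0.2689, 0.3109).
So the stationary probability of Bull is 0.2689.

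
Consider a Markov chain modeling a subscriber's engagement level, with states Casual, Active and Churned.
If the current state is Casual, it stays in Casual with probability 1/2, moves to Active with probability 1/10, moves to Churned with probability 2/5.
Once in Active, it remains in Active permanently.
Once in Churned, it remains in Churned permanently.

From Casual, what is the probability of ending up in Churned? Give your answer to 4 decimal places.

Let h(s) be the probability of absorption at Churned starting from transient state s. Then h(Churned) = 1 and h(Active) = 0. By first-step analysis:
h(Casual) = 0.5·h(Casual) + 0.1·0 + 0.4·1
Solving: h(Casual) = 0.8000.
Starting from Casual, the probability is 0.8000.

0.8000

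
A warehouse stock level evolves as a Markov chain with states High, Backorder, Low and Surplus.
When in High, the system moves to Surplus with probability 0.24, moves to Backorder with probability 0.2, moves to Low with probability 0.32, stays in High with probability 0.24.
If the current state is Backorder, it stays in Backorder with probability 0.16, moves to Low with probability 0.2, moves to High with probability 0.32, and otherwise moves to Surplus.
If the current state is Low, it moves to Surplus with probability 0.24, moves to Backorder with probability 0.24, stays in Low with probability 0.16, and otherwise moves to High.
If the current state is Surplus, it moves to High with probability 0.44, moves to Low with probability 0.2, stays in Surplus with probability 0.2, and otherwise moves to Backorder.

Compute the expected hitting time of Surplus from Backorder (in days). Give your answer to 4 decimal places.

3.6046

Let t(s) be the expected number of days to first reach Surplus from state s, with t(Surplus) = 0. Conditioning on the first day:
t(High) = 1 + 0.24·t(High) + 0.2·t(Backorder) + 0.32·t(Low)
t(Backorder) = 1 + 0.32·t(High) + 0.16·t(Backorder) + 0.2·t(Low)
t(Low) = 1 + 0.36·t(High) + 0.24·t(Backorder) + 0.16·t(Low)
Solving: t(High) = 3.9037, t(Backorder) = 3.6046, t(Low) = 3.8934.
Expected days from Backorder to Surplus: 3.6046.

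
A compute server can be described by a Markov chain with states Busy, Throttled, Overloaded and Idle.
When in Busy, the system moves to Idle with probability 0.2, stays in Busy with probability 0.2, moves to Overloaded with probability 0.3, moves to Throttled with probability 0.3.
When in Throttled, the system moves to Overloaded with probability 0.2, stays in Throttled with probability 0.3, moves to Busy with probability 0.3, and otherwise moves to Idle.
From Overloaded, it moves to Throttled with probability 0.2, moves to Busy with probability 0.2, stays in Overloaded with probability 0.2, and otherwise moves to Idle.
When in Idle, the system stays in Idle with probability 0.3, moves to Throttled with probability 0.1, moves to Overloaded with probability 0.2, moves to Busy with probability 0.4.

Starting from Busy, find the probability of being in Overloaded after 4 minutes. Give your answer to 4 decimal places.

0.2279

Propagate the distribution vector 4 minutes from Busy.
After 0 minutes: (1.0000, 0.0000, 0.0000, 0.0000)
After 1 minute: (0.2000, 0.3000, 0.3000, 0.2000)
After 2 minutes: (0.2700, 0.2300, 0.2200, 0.2800)
After 3 minutes: (0.2790, 0.2220, 0.2270, 0.2720)
After 4 minutes: (0.2766, 0.2229, 0.2279, 0.2726)
P(in Overloaded after 4 minutes) = 0.2279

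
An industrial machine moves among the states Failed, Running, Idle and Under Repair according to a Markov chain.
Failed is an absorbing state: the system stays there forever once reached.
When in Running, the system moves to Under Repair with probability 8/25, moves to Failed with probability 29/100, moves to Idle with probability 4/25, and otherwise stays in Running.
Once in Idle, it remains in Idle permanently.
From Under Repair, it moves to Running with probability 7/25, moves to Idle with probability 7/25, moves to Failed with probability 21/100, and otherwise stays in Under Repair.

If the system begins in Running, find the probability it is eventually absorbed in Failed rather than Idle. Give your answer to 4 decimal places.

0.5772

Let h(s) be the probability of absorption at Failed starting from transient state s. Then h(Failed) = 1 and h(Idle) = 0. By first-step analysis:
h(Running) = 0.29·1 + 0.23·h(Running) + 0.16·0 + 0.32·h(Under Repair)
h(Under Repair) = 0.21·1 + 0.28·h(Running) + 0.28·0 + 0.23·h(Under Repair)
Solving: h(Running) = 0.5772, h(Under Repair) = 0.4826.
Starting from Running, the probability is 0.5772.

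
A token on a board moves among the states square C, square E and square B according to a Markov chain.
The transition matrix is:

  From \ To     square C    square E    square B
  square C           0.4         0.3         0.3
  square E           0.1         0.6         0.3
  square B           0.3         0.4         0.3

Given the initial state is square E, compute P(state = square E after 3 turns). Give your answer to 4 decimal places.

0.4830

Propagate the distribution vector 3 turns from square E.
After 0 turns: (0.0000, 1.0000, 0.0000)
After 1 turn: (0.1000, 0.6000, 0.3000)
After 2 turns: (0.1900, 0.5100, 0.3000)
After 3 turns: (0.2170, 0.4830, 0.3000)
P(in square E after 3 turns) = 0.4830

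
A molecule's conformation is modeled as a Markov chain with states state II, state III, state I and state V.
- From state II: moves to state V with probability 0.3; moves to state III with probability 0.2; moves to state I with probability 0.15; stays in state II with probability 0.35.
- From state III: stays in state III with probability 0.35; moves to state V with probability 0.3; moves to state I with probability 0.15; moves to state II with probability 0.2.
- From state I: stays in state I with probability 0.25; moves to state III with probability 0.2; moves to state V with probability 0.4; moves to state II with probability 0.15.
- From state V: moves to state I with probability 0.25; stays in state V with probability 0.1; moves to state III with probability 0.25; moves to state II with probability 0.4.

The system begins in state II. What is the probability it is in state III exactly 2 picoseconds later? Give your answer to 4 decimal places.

0.2450

Propagate the distribution vector 2 picoseconds from state II.
After 0 picoseconds: (1.0000, 0.0000, 0.0000, 0.0000)
After 1 picosecond: (0.3500, 0.2000, 0.1500, 0.3000)
After 2 picoseconds: (0.3050, 0.2450, 0.1950, 0.2550)
P(in state III after 2 picoseconds) = 0.2450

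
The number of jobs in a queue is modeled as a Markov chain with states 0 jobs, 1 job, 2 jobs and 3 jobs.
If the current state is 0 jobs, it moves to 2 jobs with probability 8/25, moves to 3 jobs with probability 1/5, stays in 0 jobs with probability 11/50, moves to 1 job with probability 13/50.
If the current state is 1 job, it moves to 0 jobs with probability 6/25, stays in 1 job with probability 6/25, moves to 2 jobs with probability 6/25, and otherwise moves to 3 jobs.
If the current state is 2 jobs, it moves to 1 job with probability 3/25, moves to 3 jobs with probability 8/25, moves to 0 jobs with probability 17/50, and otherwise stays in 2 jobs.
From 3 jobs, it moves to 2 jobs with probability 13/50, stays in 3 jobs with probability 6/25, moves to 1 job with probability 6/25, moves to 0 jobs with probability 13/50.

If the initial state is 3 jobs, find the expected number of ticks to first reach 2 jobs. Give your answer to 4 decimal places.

3.7062

Let t(s) be the expected number of ticks to first reach 2 jobs from state s, with t(2 jobs) = 0. Conditioning on the first tick:
t(0 jobs) = 1 + 0.22·t(0 jobs) + 0.26·t(1 job) + 0.2·t(3 jobs)
t(1 job) = 1 + 0.24·t(0 jobs) + 0.24·t(1 job) + 0.28·t(3 jobs)
t(3 jobs) = 1 + 0.26·t(0 jobs) + 0.24·t(1 job) + 0.24·t(3 jobs)
Solving: t(0 jobs) = 3.4939, t(1 job) = 3.7846, t(3 jobs) = 3.7062.
Expected ticks from 3 jobs to 2 jobs: 3.7062.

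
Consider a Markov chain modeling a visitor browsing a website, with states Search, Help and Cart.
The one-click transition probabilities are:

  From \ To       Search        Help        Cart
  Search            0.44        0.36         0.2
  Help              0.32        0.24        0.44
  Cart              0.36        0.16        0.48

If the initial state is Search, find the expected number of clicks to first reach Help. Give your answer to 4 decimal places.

3.2847

Let t(s) be the expected number of clicks to first reach Help from state s, with t(Help) = 0. Conditioning on the first click:
t(Search) = 1 + 0.44·t(Search) + 0.2·t(Cart)
t(Cart) = 1 + 0.36·t(Search) + 0.48·t(Cart)
Solving: t(Search) = 3.2847, t(Cart) = 4.1971.
Expected clicks from Search to Help: 3.2847.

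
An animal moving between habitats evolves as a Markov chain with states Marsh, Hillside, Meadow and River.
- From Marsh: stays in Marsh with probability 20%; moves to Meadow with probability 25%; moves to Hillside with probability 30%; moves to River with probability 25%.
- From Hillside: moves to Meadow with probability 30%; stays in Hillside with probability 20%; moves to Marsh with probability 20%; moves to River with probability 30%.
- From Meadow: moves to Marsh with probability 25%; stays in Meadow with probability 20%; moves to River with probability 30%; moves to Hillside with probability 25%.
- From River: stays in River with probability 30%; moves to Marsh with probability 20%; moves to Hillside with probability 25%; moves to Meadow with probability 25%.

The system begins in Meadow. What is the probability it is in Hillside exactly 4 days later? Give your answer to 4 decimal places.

Propagate the distribution vector 4 days from Meadow.
After 0 days: (0.0000, 0.0000, 1.0000, 0.0000)
After 1 day: (0.2500, 0.2500, 0.2000, 0.3000)
After 2 days: (0.2100, 0.2500, 0.2525, 0.2875)
After 3 days: (0.2126, 0.2480, 0.2499, 0.2895)
After 4 days: (0.2125, 0.2482, 0.2499, 0.2894)
P(in Hillside after 4 days) = 0.2482

0.2482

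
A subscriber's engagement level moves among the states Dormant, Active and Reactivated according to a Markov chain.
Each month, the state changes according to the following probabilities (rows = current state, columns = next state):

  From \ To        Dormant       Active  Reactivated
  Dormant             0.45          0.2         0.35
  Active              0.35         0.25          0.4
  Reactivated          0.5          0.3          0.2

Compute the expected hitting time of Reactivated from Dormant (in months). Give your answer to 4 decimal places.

2.7737

Let t(s) be the expected number of months to first reach Reactivated from state s, with t(Reactivated) = 0. Conditioning on the first month:
t(Dormant) = 1 + 0.45·t(Dormant) + 0.2·t(Active)
t(Active) = 1 + 0.35·t(Dormant) + 0.25·t(Active)
Solving: t(Dormant) = 2.7737, t(Active) = 2.6277.
Expected months from Dormant to Reactivated: 2.7737.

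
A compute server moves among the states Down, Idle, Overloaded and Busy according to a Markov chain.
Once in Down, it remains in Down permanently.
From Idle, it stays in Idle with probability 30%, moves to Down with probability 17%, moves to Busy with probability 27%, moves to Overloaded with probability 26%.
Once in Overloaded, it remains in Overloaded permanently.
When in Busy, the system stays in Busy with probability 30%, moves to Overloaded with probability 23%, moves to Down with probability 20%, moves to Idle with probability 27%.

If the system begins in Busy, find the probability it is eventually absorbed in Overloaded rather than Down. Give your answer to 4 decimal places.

0.5543

Let h(s) be the probability of absorption at Overloaded starting from transient state s. Then h(Overloaded) = 1 and h(Down) = 0. By first-step analysis:
h(Idle) = 0.17·0 + 0.3·h(Idle) + 0.26·1 + 0.27·h(Busy)
h(Busy) = 0.2·0 + 0.27·h(Idle) + 0.23·1 + 0.3·h(Busy)
Solving: h(Idle) = 0.5852, h(Busy) = 0.5543.
Starting from Busy, the probability is 0.5543.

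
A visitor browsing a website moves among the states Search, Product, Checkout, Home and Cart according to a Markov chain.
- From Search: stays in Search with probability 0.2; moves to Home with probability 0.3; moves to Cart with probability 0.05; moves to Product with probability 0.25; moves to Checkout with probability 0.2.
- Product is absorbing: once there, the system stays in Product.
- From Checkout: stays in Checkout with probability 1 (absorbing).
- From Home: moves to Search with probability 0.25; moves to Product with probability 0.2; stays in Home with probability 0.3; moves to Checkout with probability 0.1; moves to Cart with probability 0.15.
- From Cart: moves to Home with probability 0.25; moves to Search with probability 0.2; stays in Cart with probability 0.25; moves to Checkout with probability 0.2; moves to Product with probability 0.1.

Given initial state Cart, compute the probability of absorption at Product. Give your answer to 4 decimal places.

0.4803

Let h(s) be the probability of absorption at Product starting from transient state s. Then h(Product) = 1 and h(Checkout) = 0. By first-step analysis:
h(Search) = 0.2·h(Search) + 0.25·1 + 0.2·0 + 0.3·h(Home) + 0.05·h(Cart)
h(Home) = 0.25·h(Search) + 0.2·1 + 0.1·0 + 0.3·h(Home) + 0.15·h(Cart)
h(Cart) = 0.2·h(Search) + 0.1·1 + 0.2·0 + 0.25·h(Home) + 0.25·h(Cart)
Solving: h(Search) = 0.5638, h(Home) = 0.5900, h(Cart) = 0.4803.
Starting from Cart, the probability is 0.4803.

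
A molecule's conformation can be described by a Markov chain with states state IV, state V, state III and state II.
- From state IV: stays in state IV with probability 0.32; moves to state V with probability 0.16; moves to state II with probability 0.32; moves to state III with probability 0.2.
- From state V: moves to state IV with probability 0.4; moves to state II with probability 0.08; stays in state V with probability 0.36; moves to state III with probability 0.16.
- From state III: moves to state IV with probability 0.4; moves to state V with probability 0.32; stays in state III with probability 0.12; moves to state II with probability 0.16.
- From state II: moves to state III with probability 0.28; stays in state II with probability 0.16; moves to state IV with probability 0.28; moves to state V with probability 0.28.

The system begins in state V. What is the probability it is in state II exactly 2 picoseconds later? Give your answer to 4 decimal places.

Propagate the distribution vector 2 picoseconds from state V.
After 0 picoseconds: (0.0000, 1.0000, 0.0000, 0.0000)
After 1 picosecond: (0.4000, 0.3600, 0.1600, 0.0800)
After 2 picoseconds: (0.3584, 0.2672, 0.1792, 0.1952)
P(in state II after 2 picoseconds) = 0.1952

0.1952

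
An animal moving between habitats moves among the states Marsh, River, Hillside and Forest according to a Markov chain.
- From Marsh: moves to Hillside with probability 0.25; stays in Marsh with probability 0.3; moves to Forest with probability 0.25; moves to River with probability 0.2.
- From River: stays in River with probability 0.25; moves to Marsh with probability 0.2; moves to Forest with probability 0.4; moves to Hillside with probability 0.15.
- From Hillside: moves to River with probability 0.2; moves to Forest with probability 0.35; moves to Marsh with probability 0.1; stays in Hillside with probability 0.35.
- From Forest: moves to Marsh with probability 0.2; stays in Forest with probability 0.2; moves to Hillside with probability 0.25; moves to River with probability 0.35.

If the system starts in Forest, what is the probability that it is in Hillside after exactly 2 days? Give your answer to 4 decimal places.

0.2400

Propagate the distribution vector 2 days from Forest.
After 0 days: (0.0000, 0.0000, 0.0000, 1.0000)
After 1 day: (0.2000, 0.3500, 0.2500, 0.2000)
After 2 days: (0.1950, 0.2475, 0.2400, 0.3175)
P(in Hillside after 2 days) = 0.2400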